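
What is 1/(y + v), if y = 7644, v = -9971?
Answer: -1/2327 ≈ -0.00042974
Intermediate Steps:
1/(y + v) = 1/(7644 - 9971) = 1/(-2327) = -1/2327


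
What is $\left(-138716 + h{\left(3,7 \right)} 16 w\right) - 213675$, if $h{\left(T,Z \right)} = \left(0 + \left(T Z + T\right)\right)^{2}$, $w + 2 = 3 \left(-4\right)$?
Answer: $-481415$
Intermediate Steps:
$w = -14$ ($w = -2 + 3 \left(-4\right) = -2 - 12 = -14$)
$h{\left(T,Z \right)} = \left(T + T Z\right)^{2}$ ($h{\left(T,Z \right)} = \left(0 + \left(T + T Z\right)\right)^{2} = \left(T + T Z\right)^{2}$)
$\left(-138716 + h{\left(3,7 \right)} 16 w\right) - 213675 = \left(-138716 + 3^{2} \left(1 + 7\right)^{2} \cdot 16 \left(-14\right)\right) - 213675 = \left(-138716 + 9 \cdot 8^{2} \cdot 16 \left(-14\right)\right) - 213675 = \left(-138716 + 9 \cdot 64 \cdot 16 \left(-14\right)\right) - 213675 = \left(-138716 + 576 \cdot 16 \left(-14\right)\right) - 213675 = \left(-138716 + 9216 \left(-14\right)\right) - 213675 = \left(-138716 - 129024\right) - 213675 = -267740 - 213675 = -481415$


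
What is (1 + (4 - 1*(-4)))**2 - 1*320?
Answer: -239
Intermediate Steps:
(1 + (4 - 1*(-4)))**2 - 1*320 = (1 + (4 + 4))**2 - 320 = (1 + 8)**2 - 320 = 9**2 - 320 = 81 - 320 = -239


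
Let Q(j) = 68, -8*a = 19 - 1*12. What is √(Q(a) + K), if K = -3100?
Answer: 2*I*√758 ≈ 55.064*I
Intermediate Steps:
a = -7/8 (a = -(19 - 1*12)/8 = -(19 - 12)/8 = -⅛*7 = -7/8 ≈ -0.87500)
√(Q(a) + K) = √(68 - 3100) = √(-3032) = 2*I*√758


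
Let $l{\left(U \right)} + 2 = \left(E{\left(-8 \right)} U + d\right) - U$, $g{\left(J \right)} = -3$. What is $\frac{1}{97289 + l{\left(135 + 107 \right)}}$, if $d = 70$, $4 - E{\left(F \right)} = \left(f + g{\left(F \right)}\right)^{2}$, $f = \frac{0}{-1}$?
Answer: $\frac{1}{95905} \approx 1.0427 \cdot 10^{-5}$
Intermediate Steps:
$f = 0$ ($f = 0 \left(-1\right) = 0$)
$E{\left(F \right)} = -5$ ($E{\left(F \right)} = 4 - \left(0 - 3\right)^{2} = 4 - \left(-3\right)^{2} = 4 - 9 = -5$)
$l{\left(U \right)} = 68 - 6 U$ ($l{\left(U \right)} = -2 - \left(-70 + 6 U\right) = 68 - 6 U$)
$\frac{1}{97289 + l{\left(135 + 107 \right)}} = \frac{1}{97289 + \left(68 - 6 \left(135 + 107\right)\right)} = \frac{1}{97289 + \left(68 - 1452\right)} = \frac{1}{97289 - 1384} = \frac{1}{95905}$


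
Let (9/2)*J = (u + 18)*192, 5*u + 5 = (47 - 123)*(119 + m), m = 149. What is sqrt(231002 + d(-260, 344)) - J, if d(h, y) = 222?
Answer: 865408/5 + 2*sqrt(57806) ≈ 1.7356e+5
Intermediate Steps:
u = -20373/5 (u = -1 + ((47 - 123)*(119 + 149))/5 = -1 + (-76*268)/5 = -1 + (1/5)*(-20368) = -1 - 20368/5 = -20373/5 ≈ -4074.6)
J = -865408/5 (J = 2*((-20373/5 + 18)*192)/9 = 2*(-20283/5*192)/9 = (2/9)*(-3894336/5) = -865408/5 ≈ -1.7308e+5)
sqrt(231002 + d(-260, 344)) - J = sqrt(231002 + 222) - 1*(-865408/5) = sqrt(231224) + 865408/5 = 2*sqrt(57806) + 865408/5 = 865408/5 + 2*sqrt(57806)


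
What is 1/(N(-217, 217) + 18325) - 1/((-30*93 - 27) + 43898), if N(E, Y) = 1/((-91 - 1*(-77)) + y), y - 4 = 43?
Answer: 750947/24842748806 ≈ 3.0228e-5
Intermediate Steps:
y = 47 (y = 4 + 43 = 47)
N(E, Y) = 1/33 (N(E, Y) = 1/((-91 - 1*(-77)) + 47) = 1/((-91 + 77) + 47) = 1/(-14 + 47) = 1/33)
1/(N(-217, 217) + 18325) - 1/((-30*93 - 27) + 43898) = 1/(1/33 + 18325) - 1/((-30*93 - 27) + 43898) = 1/(604726/33) - 1/((-2790 - 27) + 43898) = 33/604726 - 1/(-2817 + 43898) = 33/604726 - 1/41081 = 750947/24842748806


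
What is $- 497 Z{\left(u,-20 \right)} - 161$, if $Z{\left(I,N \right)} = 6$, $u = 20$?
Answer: $-3143$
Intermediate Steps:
$- 497 Z{\left(u,-20 \right)} - 161 = \left(-497\right) 6 - 161 = -2982 - 161 = -3143$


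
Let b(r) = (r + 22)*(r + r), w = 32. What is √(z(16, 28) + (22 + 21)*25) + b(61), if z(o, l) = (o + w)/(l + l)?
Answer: 10126 + √52717/7 ≈ 10159.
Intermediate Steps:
z(o, l) = (32 + o)/(2*l) (z(o, l) = (o + 32)/(l + l) = (32 + o)/((2*l)) = (32 + o)*(1/(2*l)) = (32 + o)/(2*l))
b(r) = 2*r*(22 + r) (b(r) = (22 + r)*(2*r) = 2*r*(22 + r))
√(z(16, 28) + (22 + 21)*25) + b(61) = √((½)*(32 + 16)/28 + (22 + 21)*25) + 2*61*(22 + 61) = √((½)*(1/28)*48 + 43*25) + 2*61*83 = √(6/7 + 1075) + 10126 = √(7531/7) + 10126 = √52717/7 + 10126 = 10126 + √52717/7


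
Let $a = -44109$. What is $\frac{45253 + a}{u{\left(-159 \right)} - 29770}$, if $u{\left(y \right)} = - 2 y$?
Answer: $- \frac{286}{7363} \approx -0.038843$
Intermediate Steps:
$\frac{45253 + a}{u{\left(-159 \right)} - 29770} = \frac{45253 - 44109}{\left(-2\right) \left(-159\right) - 29770} = \frac{1144}{318 - 29770} = \frac{1144}{-29452} = 1144 \left(- \frac{1}{29452}\right) = - \frac{286}{7363}$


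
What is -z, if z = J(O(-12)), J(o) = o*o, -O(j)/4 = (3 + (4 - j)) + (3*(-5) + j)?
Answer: -1024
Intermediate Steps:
O(j) = 32 (O(j) = -4*((3 + (4 - j)) + (3*(-5) + j)) = -4*((7 - j) + (-15 + j)) = -4*(-8) = 32)
J(o) = o²
z = 1024 (z = 32² = 1024)
-z = -1*1024 = -1024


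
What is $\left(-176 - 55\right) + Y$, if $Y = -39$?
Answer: $-270$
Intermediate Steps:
$\left(-176 - 55\right) + Y = \left(-176 - 55\right) - 39 = -231 - 39 = -270$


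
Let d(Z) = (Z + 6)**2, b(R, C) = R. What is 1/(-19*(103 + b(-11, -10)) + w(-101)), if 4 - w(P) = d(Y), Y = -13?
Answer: -1/1793 ≈ -0.00055772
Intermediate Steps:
d(Z) = (6 + Z)**2
w(P) = -45 (w(P) = 4 - (6 - 13)**2 = 4 - 1*(-7)**2 = 4 - 1*49 = 4 - 49 = -45)
1/(-19*(103 + b(-11, -10)) + w(-101)) = 1/(-19*(103 - 11) - 45) = 1/(-19*92 - 45) = 1/(-1748 - 45) = 1/(-1793) = -1/1793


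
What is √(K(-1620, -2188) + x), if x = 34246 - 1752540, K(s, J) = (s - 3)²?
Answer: √915835 ≈ 956.99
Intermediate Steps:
K(s, J) = (-3 + s)²
x = -1718294
√(K(-1620, -2188) + x) = √((-3 - 1620)² - 1718294) = √((-1623)² - 1718294) = √(2634129 - 1718294) = √915835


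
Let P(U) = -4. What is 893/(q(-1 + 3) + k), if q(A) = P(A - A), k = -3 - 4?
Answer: -893/11 ≈ -81.182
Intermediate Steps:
k = -7
q(A) = -4
893/(q(-1 + 3) + k) = 893/(-4 - 7) = 893/(-11) = -1/11*893 = -893/11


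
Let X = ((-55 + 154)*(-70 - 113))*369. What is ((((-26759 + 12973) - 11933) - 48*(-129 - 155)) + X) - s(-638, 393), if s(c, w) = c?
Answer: -6696622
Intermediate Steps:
X = -6685173 (X = (99*(-183))*369 = -18117*369 = -6685173)
((((-26759 + 12973) - 11933) - 48*(-129 - 155)) + X) - s(-638, 393) = ((((-26759 + 12973) - 11933) - 48*(-129 - 155)) - 6685173) - 1*(-638) = (((-13786 - 11933) - 48*(-284)) - 6685173) + 638 = ((-25719 + 13632) - 6685173) + 638 = (-12087 - 6685173) + 638 = -6697260 + 638 = -6696622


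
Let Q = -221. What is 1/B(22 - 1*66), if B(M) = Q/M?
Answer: 44/221 ≈ 0.19910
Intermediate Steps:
B(M) = -221/M
1/B(22 - 1*66) = 1/(-221/(22 - 1*66)) = 1/(-221/(22 - 66)) = 1/(-221/(-44)) = 1/(-221*(-1/44)) = 1/(221/44) = 44/221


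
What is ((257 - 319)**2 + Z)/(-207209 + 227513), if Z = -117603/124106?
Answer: 476945861/2519848224 ≈ 0.18928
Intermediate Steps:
Z = -117603/124106 (Z = -117603*1/124106 = -117603/124106 ≈ -0.94760)
((257 - 319)**2 + Z)/(-207209 + 227513) = ((257 - 319)**2 - 117603/124106)/(-207209 + 227513) = ((-62)**2 - 117603/124106)/20304 = (3844 - 117603/124106)*(1/20304) = (476945861/124106)*(1/20304) = 476945861/2519848224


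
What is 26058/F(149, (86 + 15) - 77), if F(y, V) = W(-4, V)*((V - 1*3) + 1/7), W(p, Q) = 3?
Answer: 30401/74 ≈ 410.82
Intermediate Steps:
F(y, V) = -60/7 + 3*V (F(y, V) = 3*((V - 1*3) + 1/7) = 3*((V - 3) + ⅐) = 3*((-3 + V) + ⅐) = 3*(-20/7 + V) = -60/7 + 3*V)
26058/F(149, (86 + 15) - 77) = 26058/(-60/7 + 3*((86 + 15) - 77)) = 26058/(-60/7 + 3*(101 - 77)) = 26058/(-60/7 + 3*24) = 26058/(-60/7 + 72) = 26058/(444/7) = 26058*(7/444) = 30401/74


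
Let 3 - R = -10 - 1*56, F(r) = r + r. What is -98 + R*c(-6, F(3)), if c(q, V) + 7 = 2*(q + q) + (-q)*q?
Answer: -4721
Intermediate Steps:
F(r) = 2*r
R = 69 (R = 3 - (-10 - 1*56) = 3 - (-10 - 56) = 3 - 1*(-66) = 3 + 66 = 69)
c(q, V) = -7 - q² + 4*q (c(q, V) = -7 + (2*(q + q) + (-q)*q) = -7 + (2*(2*q) - q²) = -7 + (4*q - q²) = -7 + (-q² + 4*q) = -7 - q² + 4*q)
-98 + R*c(-6, F(3)) = -98 + 69*(-7 - 1*(-6)² + 4*(-6)) = -98 + 69*(-7 - 1*36 - 24) = -98 + 69*(-7 - 36 - 24) = -98 + 69*(-67) = -98 - 4623 = -4721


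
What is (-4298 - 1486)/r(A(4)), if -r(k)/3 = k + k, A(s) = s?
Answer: 241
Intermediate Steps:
r(k) = -6*k (r(k) = -3*(k + k) = -6*k)
(-4298 - 1486)/r(A(4)) = (-4298 - 1486)/((-6*4)) = -5784/(-24) = -5784*(-1/24) = 241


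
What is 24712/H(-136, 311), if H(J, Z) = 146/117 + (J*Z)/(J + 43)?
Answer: 44815212/827035 ≈ 54.188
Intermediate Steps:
H(J, Z) = 146/117 + J*Z/(43 + J) (H(J, Z) = 146*(1/117) + (J*Z)/(43 + J) = 146/117 + J*Z/(43 + J))
24712/H(-136, 311) = 24712/(((6278 + 146*(-136) + 117*(-136)*311)/(117*(43 - 136)))) = 24712/(((1/117)*(6278 - 19856 - 4948632)/(-93))) = 24712/(((1/117)*(-1/93)*(-4962210))) = 24712/(1654070/3627) = 24712*(3627/1654070) = 44815212/827035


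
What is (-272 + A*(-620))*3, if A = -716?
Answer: 1330944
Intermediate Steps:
(-272 + A*(-620))*3 = (-272 - 716*(-620))*3 = (-272 + 443920)*3 = 443648*3 = 1330944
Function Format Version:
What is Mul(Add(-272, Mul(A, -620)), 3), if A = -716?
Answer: 1330944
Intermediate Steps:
Mul(Add(-272, Mul(A, -620)), 3) = Mul(Add(-272, Mul(-716, -620)), 3) = Mul(Add(-272, 443920), 3) = Mul(443648, 3) = 1330944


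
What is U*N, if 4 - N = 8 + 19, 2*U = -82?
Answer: 943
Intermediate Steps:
U = -41 (U = (½)*(-82) = -41)
N = -23 (N = 4 - (8 + 19) = 4 - 1*27 = 4 - 27 = -23)
U*N = -41*(-23) = 943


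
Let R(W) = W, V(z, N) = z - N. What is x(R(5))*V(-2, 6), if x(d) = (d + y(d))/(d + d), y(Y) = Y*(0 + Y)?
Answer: -24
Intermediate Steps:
y(Y) = Y**2 (y(Y) = Y*Y = Y**2)
x(d) = (d + d**2)/(2*d) (x(d) = (d + d**2)/(d + d) = (d + d**2)/((2*d)) = (d + d**2)*(1/(2*d)) = (d + d**2)/(2*d))
x(R(5))*V(-2, 6) = (1/2 + (1/2)*5)*(-2 - 1*6) = (1/2 + 5/2)*(-2 - 6) = 3*(-8) = -24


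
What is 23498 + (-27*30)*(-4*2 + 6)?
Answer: 25118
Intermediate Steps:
23498 + (-27*30)*(-4*2 + 6) = 23498 - 810*(-8 + 6) = 23498 - 810*(-2) = 23498 + 1620 = 25118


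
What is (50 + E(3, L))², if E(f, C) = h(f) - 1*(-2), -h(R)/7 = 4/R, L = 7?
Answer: 16384/9 ≈ 1820.4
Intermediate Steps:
h(R) = -28/R
E(f, C) = 2 - 28/f (E(f, C) = -28/f - 1*(-2) = -28/f + 2 = 2 - 28/f)
(50 + E(3, L))² = (50 + (2 - 28/3))² = (50 - 22/3)² = (128/3)² = 16384/9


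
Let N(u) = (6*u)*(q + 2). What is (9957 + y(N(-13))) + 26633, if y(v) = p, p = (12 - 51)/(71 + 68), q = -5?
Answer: 5085971/139 ≈ 36590.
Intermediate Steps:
N(u) = -18*u (N(u) = (6*u)*(-5 + 2) = (6*u)*(-3) = -18*u)
p = -39/139 ≈ -0.28058
y(v) = -39/139
(9957 + y(N(-13))) + 26633 = (9957 - 39/139) + 26633 = 1383984/139 + 26633 = 5085971/139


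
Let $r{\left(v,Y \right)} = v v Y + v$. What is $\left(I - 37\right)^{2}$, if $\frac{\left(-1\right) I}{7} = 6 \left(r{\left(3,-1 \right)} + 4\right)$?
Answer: $2209$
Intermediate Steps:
$r{\left(v,Y \right)} = v + Y v^{2}$ ($r{\left(v,Y \right)} = v^{2} Y + v = Y v^{2} + v = v + Y v^{2}$)
$I = 84$ ($I = - 7 \cdot 6 \left(3 \left(1 - 3\right) + 4\right) = - 7 \cdot 6 \left(3 \left(-2\right) + 4\right) = - 7 \cdot 6 \left(-6 + 4\right) = - 7 \cdot 6 \left(-2\right) = \left(-7\right) \left(-12\right) = 84$)
$\left(I - 37\right)^{2} = \left(84 - 37\right)^{2} = 47^{2} = 2209$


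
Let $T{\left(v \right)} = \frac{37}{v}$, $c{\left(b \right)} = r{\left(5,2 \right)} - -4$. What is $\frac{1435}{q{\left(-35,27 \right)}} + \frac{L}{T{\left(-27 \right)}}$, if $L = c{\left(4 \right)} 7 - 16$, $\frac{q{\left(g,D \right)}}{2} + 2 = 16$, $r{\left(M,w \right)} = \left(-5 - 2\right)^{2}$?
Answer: $- \frac{30755}{148} \approx -207.8$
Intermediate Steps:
$r{\left(M,w \right)} = 49$ ($r{\left(M,w \right)} = \left(-7\right)^{2} = 49$)
$q{\left(g,D \right)} = 28$ ($q{\left(g,D \right)} = -4 + 2 \cdot 16 = -4 + 32 = 28$)
$c{\left(b \right)} = 53$ ($c{\left(b \right)} = 49 - -4 = 49 + 4 = 53$)
$L = 355$ ($L = 53 \cdot 7 - 16 = 371 - 16 = 355$)
$\frac{1435}{q{\left(-35,27 \right)}} + \frac{L}{T{\left(-27 \right)}} = \frac{1435}{28} + \frac{355}{37 \frac{1}{-27}} = 1435 \cdot \frac{1}{28} + \frac{355}{37 \left(- \frac{1}{27}\right)} = \frac{205}{4} + \frac{355}{- \frac{37}{27}} = \frac{205}{4} + 355 \left(- \frac{27}{37}\right) = \frac{205}{4} - \frac{9585}{37} = - \frac{30755}{148}$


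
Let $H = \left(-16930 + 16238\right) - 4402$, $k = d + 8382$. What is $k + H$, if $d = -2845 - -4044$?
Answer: $4487$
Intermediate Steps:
$d = 1199$ ($d = -2845 + 4044 = 1199$)
$k = 9581$ ($k = 1199 + 8382 = 9581$)
$H = -5094$ ($H = -692 - 4402 = -5094$)
$k + H = 9581 - 5094 = 4487$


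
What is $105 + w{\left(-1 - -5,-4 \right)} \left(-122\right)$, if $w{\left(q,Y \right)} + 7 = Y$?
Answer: $1447$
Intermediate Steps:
$w{\left(q,Y \right)} = -7 + Y$
$105 + w{\left(-1 - -5,-4 \right)} \left(-122\right) = 105 + \left(-7 - 4\right) \left(-122\right) = 105 - -1342 = 105 + 1342 = 1447$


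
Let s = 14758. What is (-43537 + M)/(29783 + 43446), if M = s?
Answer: -28779/73229 ≈ -0.39300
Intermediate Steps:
M = 14758
(-43537 + M)/(29783 + 43446) = (-43537 + 14758)/(29783 + 43446) = -28779/73229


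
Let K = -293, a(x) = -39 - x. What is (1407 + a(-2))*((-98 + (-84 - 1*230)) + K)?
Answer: -965850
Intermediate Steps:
(1407 + a(-2))*((-98 + (-84 - 1*230)) + K) = (1407 + (-39 - 1*(-2)))*((-98 + (-84 - 1*230)) - 293) = (1407 + (-39 + 2))*((-98 + (-84 - 230)) - 293) = (1407 - 37)*((-98 - 314) - 293) = 1370*(-412 - 293) = 1370*(-705) = -965850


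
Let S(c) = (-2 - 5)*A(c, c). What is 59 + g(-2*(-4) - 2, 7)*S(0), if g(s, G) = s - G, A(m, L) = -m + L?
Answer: 59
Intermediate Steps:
A(m, L) = L - m
S(c) = 0 (S(c) = (-2 - 5)*(c - c) = -7*0 = 0)
59 + g(-2*(-4) - 2, 7)*S(0) = 59 + ((-2*(-4) - 2) - 1*7)*0 = 59 + ((8 - 2) - 7)*0 = 59 + (6 - 7)*0 = 59 - 1*0 = 59 + 0 = 59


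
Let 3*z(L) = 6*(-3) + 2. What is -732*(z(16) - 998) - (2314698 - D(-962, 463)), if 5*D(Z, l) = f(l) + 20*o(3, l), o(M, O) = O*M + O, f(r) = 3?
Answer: -7864247/5 ≈ -1.5729e+6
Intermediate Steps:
o(M, O) = O + M*O (o(M, O) = M*O + O = O + M*O)
z(L) = -16/3 (z(L) = (6*(-3) + 2)/3 = (-18 + 2)/3 = (⅓)*(-16) = -16/3)
D(Z, l) = ⅗ + 16*l (D(Z, l) = (3 + 20*(l*(1 + 3)))/5 = (3 + 20*(l*4))/5 = (3 + 20*(4*l))/5 = (3 + 80*l)/5 = ⅗ + 16*l)
-732*(z(16) - 998) - (2314698 - D(-962, 463)) = -732*(-16/3 - 998) - (2314698 - (⅗ + 16*463)) = -732*(-3010/3) - (2314698 - (⅗ + 7408)) = 734440 - (2314698 - 1*37043/5) = 734440 - (2314698 - 37043/5) = 734440 - 1*11536447/5 = 734440 - 11536447/5 = -7864247/5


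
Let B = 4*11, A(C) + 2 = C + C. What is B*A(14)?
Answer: 1144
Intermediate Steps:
A(C) = -2 + 2*C (A(C) = -2 + (C + C) = -2 + 2*C)
B = 44
B*A(14) = 44*(-2 + 2*14) = 44*(-2 + 28) = 44*26 = 1144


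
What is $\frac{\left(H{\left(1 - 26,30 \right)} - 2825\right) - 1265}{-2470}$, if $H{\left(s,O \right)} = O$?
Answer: $\frac{406}{247} \approx 1.6437$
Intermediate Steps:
$\frac{\left(H{\left(1 - 26,30 \right)} - 2825\right) - 1265}{-2470} = \frac{\left(30 - 2825\right) - 1265}{-2470} = \left(-2795 - 1265\right) \left(- \frac{1}{2470}\right) = \left(-4060\right) \left(- \frac{1}{2470}\right) = \frac{406}{247}$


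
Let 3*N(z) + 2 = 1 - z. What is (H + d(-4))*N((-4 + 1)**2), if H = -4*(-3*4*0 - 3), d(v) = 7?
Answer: -190/3 ≈ -63.333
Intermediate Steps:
N(z) = -1/3 - z/3 (N(z) = -2/3 + (1 - z)/3 = -2/3 + (1/3 - z/3) = -1/3 - z/3)
H = 12 (H = -4*(-12*0 - 3) = -4*(0 - 3) = -4*(-3) = 12)
(H + d(-4))*N((-4 + 1)**2) = (12 + 7)*(-1/3 - (-4 + 1)**2/3) = 19*(-1/3 - 1/3*(-3)**2) = 19*(-1/3 - 1/3*9) = 19*(-1/3 - 3) = 19*(-10/3) = -190/3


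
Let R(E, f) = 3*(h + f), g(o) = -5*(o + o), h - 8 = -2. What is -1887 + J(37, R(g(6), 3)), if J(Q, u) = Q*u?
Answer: -888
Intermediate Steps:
h = 6 (h = 8 - 2 = 6)
g(o) = -10*o
R(E, f) = 18 + 3*f (R(E, f) = 3*(6 + f) = 18 + 3*f)
-1887 + J(37, R(g(6), 3)) = -1887 + 37*(18 + 3*3) = -1887 + 37*(18 + 9) = -1887 + 37*27 = -1887 + 999 = -888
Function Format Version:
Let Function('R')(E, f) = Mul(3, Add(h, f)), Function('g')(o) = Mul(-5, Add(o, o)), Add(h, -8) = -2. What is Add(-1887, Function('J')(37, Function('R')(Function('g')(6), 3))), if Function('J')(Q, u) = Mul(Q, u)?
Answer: -888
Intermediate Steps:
h = 6 (h = Add(8, -2) = 6)
Function('g')(o) = Mul(-10, o) (Function('g')(o) = Mul(-5, Mul(2, o)) = Mul(-10, o))
Function('R')(E, f) = Add(18, Mul(3, f)) (Function('R')(E, f) = Mul(3, Add(6, f)) = Add(18, Mul(3, f)))
Add(-1887, Function('J')(37, Function('R')(Function('g')(6), 3))) = Add(-1887, Mul(37, Add(18, Mul(3, 3)))) = Add(-1887, Mul(37, Add(18, 9))) = Add(-1887, Mul(37, 27)) = Add(-1887, 999) = -888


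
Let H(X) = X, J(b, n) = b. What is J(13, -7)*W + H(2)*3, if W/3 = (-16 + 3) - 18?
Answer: -1203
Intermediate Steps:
W = -93 (W = 3*((-16 + 3) - 18) = 3*(-13 - 18) = 3*(-31) = -93)
J(13, -7)*W + H(2)*3 = 13*(-93) + 2*3 = -1209 + 6 = -1203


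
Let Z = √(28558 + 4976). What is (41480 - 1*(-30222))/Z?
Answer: 35851*√46/621 ≈ 391.55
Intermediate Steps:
Z = 27*√46 (Z = √33534 = 27*√46 ≈ 183.12)
(41480 - 1*(-30222))/Z = (41480 - 1*(-30222))/((27*√46)) = (41480 + 30222)*(√46/1242) = 71702*(√46/1242) = 35851*√46/621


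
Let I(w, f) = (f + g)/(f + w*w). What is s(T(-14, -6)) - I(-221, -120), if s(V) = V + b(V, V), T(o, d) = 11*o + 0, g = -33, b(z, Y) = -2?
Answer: -7600323/48721 ≈ -156.00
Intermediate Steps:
I(w, f) = (-33 + f)/(f + w²) (I(w, f) = (f - 33)/(f + w*w) = (-33 + f)/(f + w²))
T(o, d) = 11*o
s(V) = -2 + V (s(V) = V - 2 = -2 + V)
s(T(-14, -6)) - I(-221, -120) = (-2 + 11*(-14)) - (-33 - 120)/(-120 + (-221)²) = (-2 - 154) - (-153)/(-120 + 48841) = -156 - (-153)/48721 = -156 - 1*(-153/48721) = -156 + 153/48721 = -7600323/48721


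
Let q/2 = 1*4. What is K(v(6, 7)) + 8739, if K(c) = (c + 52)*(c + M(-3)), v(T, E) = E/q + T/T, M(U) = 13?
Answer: 610585/64 ≈ 9540.4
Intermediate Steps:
q = 8 (q = 2*(1*4) = 2*4 = 8)
v(T, E) = 1 + E/8 (v(T, E) = E/8 + T/T = E*(1/8) + 1 = E/8 + 1 = 1 + E/8)
K(c) = (13 + c)*(52 + c) (K(c) = (c + 52)*(c + 13) = (52 + c)*(13 + c) = (13 + c)*(52 + c))
K(v(6, 7)) + 8739 = (676 + (1 + (1/8)*7)**2 + 65*(1 + (1/8)*7)) + 8739 = (676 + (1 + 7/8)**2 + 65*(1 + 7/8)) + 8739 = (676 + (15/8)**2 + 65*(15/8)) + 8739 = (676 + 225/64 + 975/8) + 8739 = 51289/64 + 8739 = 610585/64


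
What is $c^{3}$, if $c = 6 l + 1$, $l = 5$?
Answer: $29791$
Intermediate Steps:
$c = 31$ ($c = 6 \cdot 5 + 1 = 30 + 1 = 31$)
$c^{3} = 31^{3} = 29791$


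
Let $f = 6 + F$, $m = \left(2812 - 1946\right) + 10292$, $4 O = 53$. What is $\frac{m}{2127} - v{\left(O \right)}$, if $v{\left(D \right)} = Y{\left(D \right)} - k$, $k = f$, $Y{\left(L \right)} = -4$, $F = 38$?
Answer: $\frac{113254}{2127} \approx 53.246$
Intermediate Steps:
$O = \frac{53}{4}$ ($O = \frac{1}{4} \cdot 53 = \frac{53}{4} \approx 13.25$)
$m = 11158$ ($m = 866 + 10292 = 11158$)
$f = 44$ ($f = 6 + 38 = 44$)
$k = 44$
$v{\left(D \right)} = -48$ ($v{\left(D \right)} = -4 - 44 = -48$)
$\frac{m}{2127} - v{\left(O \right)} = \frac{11158}{2127} - -48 = 11158 \cdot \frac{1}{2127} + 48 = \frac{11158}{2127} + 48 = \frac{113254}{2127}$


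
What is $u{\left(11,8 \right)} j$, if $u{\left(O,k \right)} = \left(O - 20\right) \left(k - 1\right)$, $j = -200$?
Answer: $12600$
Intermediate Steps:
$u{\left(O,k \right)} = \left(-1 + k\right) \left(-20 + O\right)$ ($u{\left(O,k \right)} = \left(-20 + O\right) \left(-1 + k\right) = \left(-1 + k\right) \left(-20 + O\right)$)
$u{\left(11,8 \right)} j = \left(20 - 11 - 160 + 11 \cdot 8\right) \left(-200\right) = \left(20 - 11 - 160 + 88\right) \left(-200\right) = \left(-63\right) \left(-200\right) = 12600$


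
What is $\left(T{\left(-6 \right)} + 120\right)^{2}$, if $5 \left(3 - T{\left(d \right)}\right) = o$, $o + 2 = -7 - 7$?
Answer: $\frac{398161}{25} \approx 15926.0$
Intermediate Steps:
$o = -16$ ($o = -2 - 14 = -16$)
$T{\left(d \right)} = \frac{31}{5}$ ($T{\left(d \right)} = 3 - - \frac{16}{5} = 3 + \frac{16}{5} = \frac{31}{5}$)
$\left(T{\left(-6 \right)} + 120\right)^{2} = \left(\frac{31}{5} + 120\right)^{2} = \left(\frac{631}{5}\right)^{2} = \frac{398161}{25}$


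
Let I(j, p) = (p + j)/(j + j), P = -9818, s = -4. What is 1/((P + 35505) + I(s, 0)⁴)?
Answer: 16/410993 ≈ 3.8930e-5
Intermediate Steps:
I(j, p) = (j + p)/(2*j) (I(j, p) = (j + p)/((2*j)) = (j + p)*(1/(2*j)) = (j + p)/(2*j))
1/((P + 35505) + I(s, 0)⁴) = 1/((-9818 + 35505) + ((½)*(-4 + 0)/(-4))⁴) = 1/(25687 + ((½)*(-¼)*(-4))⁴) = 1/(25687 + (½)⁴) = 1/(25687 + 1/16) = 1/(410993/16) = 16/410993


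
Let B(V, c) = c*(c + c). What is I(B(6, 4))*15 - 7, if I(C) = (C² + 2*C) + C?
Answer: 16793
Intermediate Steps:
B(V, c) = 2*c² (B(V, c) = c*(2*c) = 2*c²)
I(C) = C² + 3*C
I(B(6, 4))*15 - 7 = ((2*4²)*(3 + 2*4²))*15 - 7 = ((2*16)*(3 + 2*16))*15 - 7 = (32*(3 + 32))*15 - 7 = (32*35)*15 - 7 = 1120*15 - 7 = 16800 - 7 = 16793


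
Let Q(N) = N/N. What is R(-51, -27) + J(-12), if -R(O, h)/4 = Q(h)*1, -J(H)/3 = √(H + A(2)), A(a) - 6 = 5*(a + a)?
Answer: -4 - 3*√14 ≈ -15.225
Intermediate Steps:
A(a) = 6 + 10*a (A(a) = 6 + 5*(a + a) = 6 + 5*(2*a) = 6 + 10*a)
J(H) = -3*√(26 + H) (J(H) = -3*√(H + (6 + 10*2)) = -3*√(H + (6 + 20)) = -3*√(H + 26) = -3*√(26 + H))
Q(N) = 1
R(O, h) = -4
R(-51, -27) + J(-12) = -4 - 3*√(26 - 12) = -4 - 3*√14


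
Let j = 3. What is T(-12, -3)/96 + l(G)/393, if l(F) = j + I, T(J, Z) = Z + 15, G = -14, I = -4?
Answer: 385/3144 ≈ 0.12246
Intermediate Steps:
T(J, Z) = 15 + Z
l(F) = -1 (l(F) = 3 - 4 = -1)
T(-12, -3)/96 + l(G)/393 = (15 - 3)/96 - 1/393 = 12*(1/96) - 1*1/393 = ⅛ - 1/393 = 385/3144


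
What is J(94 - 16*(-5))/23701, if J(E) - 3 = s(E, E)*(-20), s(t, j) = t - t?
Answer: 3/23701 ≈ 0.00012658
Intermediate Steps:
s(t, j) = 0
J(E) = 3 (J(E) = 3 + 0*(-20) = 3 + 0 = 3)
J(94 - 16*(-5))/23701 = 3/23701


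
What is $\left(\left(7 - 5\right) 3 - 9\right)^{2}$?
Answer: $9$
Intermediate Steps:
$\left(\left(7 - 5\right) 3 - 9\right)^{2} = \left(2 \cdot 3 - 9\right)^{2} = \left(6 - 9\right)^{2} = \left(-3\right)^{2} = 9$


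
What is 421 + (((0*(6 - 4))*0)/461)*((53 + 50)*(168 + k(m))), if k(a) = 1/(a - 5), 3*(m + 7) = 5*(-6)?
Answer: 421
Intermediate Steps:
m = -17 (m = -7 + (5*(-6))/3 = -7 + (⅓)*(-30) = -7 - 10 = -17)
k(a) = 1/(-5 + a)
421 + (((0*(6 - 4))*0)/461)*((53 + 50)*(168 + k(m))) = 421 + (((0*(6 - 4))*0)/461)*((53 + 50)*(168 + 1/(-5 - 17))) = 421 + (((0*2)*0)*(1/461))*(103*(168 + 1/(-22))) = 421 + ((0*0)*(1/461))*(103*(168 - 1/22)) = 421 + (0*(1/461))*(103*(3695/22)) = 421 + 0*(380585/22) = 421 + 0 = 421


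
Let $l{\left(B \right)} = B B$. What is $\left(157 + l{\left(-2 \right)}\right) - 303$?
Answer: $-142$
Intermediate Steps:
$l{\left(B \right)} = B^{2}$
$\left(157 + l{\left(-2 \right)}\right) - 303 = \left(157 + \left(-2\right)^{2}\right) - 303 = \left(157 + 4\right) - 303 = 161 - 303 = -142$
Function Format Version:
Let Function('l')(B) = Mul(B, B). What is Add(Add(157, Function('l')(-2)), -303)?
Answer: -142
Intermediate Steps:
Function('l')(B) = Pow(B, 2)
Add(Add(157, Function('l')(-2)), -303) = Add(Add(157, Pow(-2, 2)), -303) = Add(Add(157, 4), -303) = Add(161, -303) = -142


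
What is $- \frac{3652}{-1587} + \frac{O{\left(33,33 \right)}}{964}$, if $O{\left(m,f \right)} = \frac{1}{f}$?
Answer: $\frac{12908779}{5609516} \approx 2.3012$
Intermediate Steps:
$- \frac{3652}{-1587} + \frac{O{\left(33,33 \right)}}{964} = - \frac{3652}{-1587} + \frac{1}{33 \cdot 964} = \left(-3652\right) \left(- \frac{1}{1587}\right) + \frac{1}{33} \cdot \frac{1}{964} = \frac{3652}{1587} + \frac{1}{31812} = \frac{12908779}{5609516}$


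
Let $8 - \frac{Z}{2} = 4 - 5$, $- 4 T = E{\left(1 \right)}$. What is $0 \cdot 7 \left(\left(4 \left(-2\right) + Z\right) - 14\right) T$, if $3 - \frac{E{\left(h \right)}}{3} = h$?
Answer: $0$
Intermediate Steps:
$E{\left(h \right)} = 9 - 3 h$
$T = - \frac{3}{2}$ ($T = - \frac{9 - 3}{4} = \left(- \frac{1}{4}\right) 6 = - \frac{3}{2} \approx -1.5$)
$Z = 18$ ($Z = 16 - 2 \left(4 - 5\right) = 16 - -2 = 16 + 2 = 18$)
$0 \cdot 7 \left(\left(4 \left(-2\right) + Z\right) - 14\right) T = 0 \cdot 7 \left(\left(4 \left(-2\right) + 18\right) - 14\right) \left(- \frac{3}{2}\right) = 0 \left(\left(-8 + 18\right) - 14\right) \left(- \frac{3}{2}\right) = 0 \left(10 - 14\right) \left(- \frac{3}{2}\right) = 0 \left(-4\right) \left(- \frac{3}{2}\right) = 0 \left(- \frac{3}{2}\right) = 0$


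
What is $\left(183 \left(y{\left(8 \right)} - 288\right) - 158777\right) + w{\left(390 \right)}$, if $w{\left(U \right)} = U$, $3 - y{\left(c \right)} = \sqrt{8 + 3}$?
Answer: $-210542 - 183 \sqrt{11} \approx -2.1115 \cdot 10^{5}$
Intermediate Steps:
$y{\left(c \right)} = 3 - \sqrt{11}$ ($y{\left(c \right)} = 3 - \sqrt{8 + 3} = 3 - \sqrt{11}$)
$\left(183 \left(y{\left(8 \right)} - 288\right) - 158777\right) + w{\left(390 \right)} = \left(183 \left(\left(3 - \sqrt{11}\right) - 288\right) - 158777\right) + 390 = \left(183 \left(-285 - \sqrt{11}\right) - 158777\right) + 390 = \left(\left(-52155 - 183 \sqrt{11}\right) - 158777\right) + 390 = \left(-210932 - 183 \sqrt{11}\right) + 390 = -210542 - 183 \sqrt{11}$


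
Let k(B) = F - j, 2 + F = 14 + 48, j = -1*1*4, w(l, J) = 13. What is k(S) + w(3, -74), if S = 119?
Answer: 77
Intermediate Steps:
j = -4 (j = -1*4 = -4)
F = 60 (F = -2 + (14 + 48) = -2 + 62 = 60)
k(B) = 64 (k(B) = 60 - 1*(-4) = 60 + 4 = 64)
k(S) + w(3, -74) = 64 + 13 = 77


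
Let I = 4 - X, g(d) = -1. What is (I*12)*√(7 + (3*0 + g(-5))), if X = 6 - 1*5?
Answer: 36*√6 ≈ 88.182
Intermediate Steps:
X = 1 (X = 6 - 5 = 1)
I = 3 (I = 4 - 1*1 = 4 - 1 = 3)
(I*12)*√(7 + (3*0 + g(-5))) = (3*12)*√(7 + (3*0 - 1)) = 36*√(7 + (0 - 1)) = 36*√(7 - 1) = 36*√6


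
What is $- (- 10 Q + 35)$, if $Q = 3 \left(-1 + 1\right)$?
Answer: $-35$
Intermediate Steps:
$Q = 0$ ($Q = 3 \cdot 0 = 0$)
$- (- 10 Q + 35) = - (\left(-10\right) 0 + 35) = - (0 + 35) = \left(-1\right) 35 = -35$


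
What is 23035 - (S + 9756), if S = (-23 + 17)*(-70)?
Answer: 12859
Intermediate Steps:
S = 420 (S = -6*(-70) = 420)
23035 - (S + 9756) = 23035 - (420 + 9756) = 23035 - 1*10176 = 23035 - 10176 = 12859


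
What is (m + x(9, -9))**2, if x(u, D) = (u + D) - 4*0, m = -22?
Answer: 484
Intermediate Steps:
x(u, D) = D + u (x(u, D) = (D + u) + 0 = D + u)
(m + x(9, -9))**2 = (-22 + (-9 + 9))**2 = (-22 + 0)**2 = (-22)**2 = 484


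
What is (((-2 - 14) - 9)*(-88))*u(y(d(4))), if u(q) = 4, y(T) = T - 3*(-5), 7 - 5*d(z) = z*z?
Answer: 8800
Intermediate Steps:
d(z) = 7/5 - z**2/5 (d(z) = 7/5 - z*z/5 = 7/5 - z**2/5)
y(T) = 15 + T (y(T) = T + 15 = 15 + T)
(((-2 - 14) - 9)*(-88))*u(y(d(4))) = (((-2 - 14) - 9)*(-88))*4 = ((-16 - 9)*(-88))*4 = -25*(-88)*4 = 2200*4 = 8800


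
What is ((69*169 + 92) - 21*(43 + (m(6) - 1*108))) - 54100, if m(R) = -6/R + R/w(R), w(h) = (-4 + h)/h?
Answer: -41339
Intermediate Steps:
w(h) = (-4 + h)/h
m(R) = -6/R + R**2/(-4 + R) (m(R) = -6/R + R/(((-4 + R)/R)) = -6/R + R*(R/(-4 + R)) = -6/R + R**2/(-4 + R))
((69*169 + 92) - 21*(43 + (m(6) - 1*108))) - 54100 = ((69*169 + 92) - 21*(43 + ((24 + 6**3 - 6*6)/(6*(-4 + 6)) - 1*108))) - 54100 = ((11661 + 92) - 21*(43 + ((1/6)*(24 + 216 - 36)/2 - 108))) - 54100 = (11753 - 21*(43 + ((1/6)*(1/2)*204 - 108))) - 54100 = (11753 - 21*(43 + (17 - 108))) - 54100 = (11753 - 21*(43 - 91)) - 54100 = (11753 - 21*(-48)) - 54100 = (11753 + 1008) - 54100 = 12761 - 54100 = -41339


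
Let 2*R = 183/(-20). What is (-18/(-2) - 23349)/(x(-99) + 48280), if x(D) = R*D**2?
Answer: -933600/137617 ≈ -6.7840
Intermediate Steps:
R = -183/40 (R = (183/(-20))/2 = (183*(-1/20))/2 = (1/2)*(-183/20) = -183/40 ≈ -4.5750)
x(D) = -183*D**2/40
(-18/(-2) - 23349)/(x(-99) + 48280) = (-18/(-2) - 23349)/(-183/40*(-99)**2 + 48280) = (-18*(-1/2) - 23349)/(-183/40*9801 + 48280) = (9 - 23349)/(-1793583/40 + 48280) = -23340/137617/40 = -23340*40/137617 = -933600/137617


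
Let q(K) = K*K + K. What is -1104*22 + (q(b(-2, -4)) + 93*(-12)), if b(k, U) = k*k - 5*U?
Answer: -24804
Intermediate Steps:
b(k, U) = k**2 - 5*U
q(K) = K + K**2 (q(K) = K**2 + K = K + K**2)
-1104*22 + (q(b(-2, -4)) + 93*(-12)) = -1104*22 + (((-2)**2 - 5*(-4))*(1 + ((-2)**2 - 5*(-4))) + 93*(-12)) = -24288 + ((4 + 20)*(1 + (4 + 20)) - 1116) = -24288 + (24*(1 + 24) - 1116) = -24288 + (24*25 - 1116) = -24288 + (600 - 1116) = -24288 - 516 = -24804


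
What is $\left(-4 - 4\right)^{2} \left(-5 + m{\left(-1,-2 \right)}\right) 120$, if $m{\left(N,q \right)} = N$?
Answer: $-46080$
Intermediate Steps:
$\left(-4 - 4\right)^{2} \left(-5 + m{\left(-1,-2 \right)}\right) 120 = \left(-4 - 4\right)^{2} \left(-5 - 1\right) 120 = \left(-8\right)^{2} \left(-6\right) 120 = 64 \left(-6\right) 120 = \left(-384\right) 120 = -46080$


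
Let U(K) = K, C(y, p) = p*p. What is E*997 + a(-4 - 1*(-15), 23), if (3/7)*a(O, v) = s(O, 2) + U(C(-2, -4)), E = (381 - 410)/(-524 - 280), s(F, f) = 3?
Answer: 21519/268 ≈ 80.295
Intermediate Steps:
C(y, p) = p**2
E = 29/804 (E = -29/(-804) = -29*(-1/804) = 29/804 ≈ 0.036070)
a(O, v) = 133/3 (a(O, v) = 7*(3 + (-4)**2)/3 = 7*(3 + 16)/3 = (7/3)*19 = 133/3)
E*997 + a(-4 - 1*(-15), 23) = (29/804)*997 + 133/3 = 28913/804 + 133/3 = 21519/268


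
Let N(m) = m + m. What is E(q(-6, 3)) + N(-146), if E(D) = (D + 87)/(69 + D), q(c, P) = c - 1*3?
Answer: -2907/10 ≈ -290.70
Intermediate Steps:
q(c, P) = -3 + c (q(c, P) = c - 3 = -3 + c)
N(m) = 2*m
E(D) = (87 + D)/(69 + D)
E(q(-6, 3)) + N(-146) = (87 + (-3 - 6))/(69 + (-3 - 6)) + 2*(-146) = (87 - 9)/(69 - 9) - 292 = 78/60 - 292 = (1/60)*78 - 292 = 13/10 - 292 = -2907/10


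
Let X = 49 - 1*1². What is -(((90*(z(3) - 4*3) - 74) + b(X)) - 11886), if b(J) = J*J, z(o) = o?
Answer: 10466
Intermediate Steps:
X = 48 (X = 49 - 1*1 = 49 - 1 = 48)
b(J) = J²
-(((90*(z(3) - 4*3) - 74) + b(X)) - 11886) = -(((90*(3 - 4*3) - 74) + 48²) - 11886) = -(((90*(3 - 12) - 74) + 2304) - 11886) = -(((90*(-9) - 74) + 2304) - 11886) = -(((-810 - 74) + 2304) - 11886) = -((-884 + 2304) - 11886) = -(1420 - 11886) = -1*(-10466) = 10466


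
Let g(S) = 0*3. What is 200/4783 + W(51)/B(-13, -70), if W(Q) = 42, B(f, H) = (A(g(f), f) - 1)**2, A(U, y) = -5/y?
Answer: 16981267/153056 ≈ 110.95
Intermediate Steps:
g(S) = 0
B(f, H) = (-1 - 5/f)**2 (B(f, H) = (-5/f - 1)**2 = (-1 - 5/f)**2)
200/4783 + W(51)/B(-13, -70) = 200/4783 + 42/(((5 - 13)**2/(-13)**2)) = 200*(1/4783) + 42/(((1/169)*(-8)**2)) = 200/4783 + 42/(((1/169)*64)) = 200/4783 + 42/(64/169) = 200/4783 + 42*(169/64) = 200/4783 + 3549/32 = 16981267/153056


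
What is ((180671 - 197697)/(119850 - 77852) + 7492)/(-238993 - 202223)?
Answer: -17479555/1029454976 ≈ -0.016979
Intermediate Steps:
((180671 - 197697)/(119850 - 77852) + 7492)/(-238993 - 202223) = (-17026/41998 + 7492)/(-441216) = (-17026*1/41998 + 7492)*(-1/441216) = (-8513/20999 + 7492)*(-1/441216) = (157315995/20999)*(-1/441216) = -17479555/1029454976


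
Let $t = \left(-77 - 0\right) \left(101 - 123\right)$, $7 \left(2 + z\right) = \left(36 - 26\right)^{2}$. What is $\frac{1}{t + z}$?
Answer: $\frac{7}{11944} \approx 0.00058607$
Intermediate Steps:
$z = \frac{86}{7}$ ($z = -2 + \frac{\left(36 - 26\right)^{2}}{7} = -2 + \frac{10^{2}}{7} = -2 + \frac{1}{7} \cdot 100 = -2 + \frac{100}{7} = \frac{86}{7} \approx 12.286$)
$t = 1694$ ($t = \left(-77 + 0\right) \left(-22\right) = \left(-77\right) \left(-22\right) = 1694$)
$\frac{1}{t + z} = \frac{1}{1694 + \frac{86}{7}} = \frac{1}{\frac{11944}{7}} = \frac{7}{11944}$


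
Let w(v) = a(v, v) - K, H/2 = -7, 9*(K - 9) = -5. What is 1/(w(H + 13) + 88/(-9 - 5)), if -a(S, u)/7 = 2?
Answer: -63/1810 ≈ -0.034807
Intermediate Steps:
K = 76/9 (K = 9 + (⅑)*(-5) = 9 - 5/9 = 76/9 ≈ 8.4444)
H = -14 (H = 2*(-7) = -14)
a(S, u) = -14 (a(S, u) = -7*2 = -14)
w(v) = -202/9 (w(v) = -14 - 1*76/9 = -14 - 76/9 = -202/9)
1/(w(H + 13) + 88/(-9 - 5)) = 1/(-202/9 + 88/(-9 - 5)) = 1/(-202/9 + 88/(-14)) = 1/(-202/9 - 1/14*88) = 1/(-202/9 - 44/7) = 1/(-1810/63) = -63/1810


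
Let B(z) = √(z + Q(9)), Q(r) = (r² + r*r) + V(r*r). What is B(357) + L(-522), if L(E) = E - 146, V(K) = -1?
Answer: -668 + √518 ≈ -645.24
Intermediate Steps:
L(E) = -146 + E
Q(r) = -1 + 2*r² (Q(r) = (r² + r*r) - 1 = (r² + r²) - 1 = 2*r² - 1 = -1 + 2*r²)
B(z) = √(161 + z) (B(z) = √(z + (-1 + 2*9²)) = √(z + (-1 + 2*81)) = √(z + (-1 + 162)) = √(z + 161) = √(161 + z))
B(357) + L(-522) = √(161 + 357) + (-146 - 522) = √518 - 668 = -668 + √518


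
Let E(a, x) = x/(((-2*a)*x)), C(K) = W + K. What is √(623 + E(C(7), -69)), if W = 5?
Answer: √89706/12 ≈ 24.959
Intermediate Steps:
C(K) = 5 + K
E(a, x) = -1/(2*a) (E(a, x) = x/((-2*a*x)) = x*(-1/(2*a*x)) = -1/(2*a))
√(623 + E(C(7), -69)) = √(623 - 1/(2*(5 + 7))) = √(623 - ½/12) = √(623 - ½*1/12) = √(623 - 1/24) = √(14951/24) = √89706/12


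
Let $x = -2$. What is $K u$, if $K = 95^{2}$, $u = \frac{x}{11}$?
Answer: $- \frac{18050}{11} \approx -1640.9$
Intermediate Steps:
$u = - \frac{2}{11} \approx -0.18182$
$K = 9025$
$K u = 9025 \left(- \frac{2}{11}\right) = - \frac{18050}{11}$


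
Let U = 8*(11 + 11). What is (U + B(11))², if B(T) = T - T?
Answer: 30976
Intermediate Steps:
U = 176 (U = 8*22 = 176)
B(T) = 0
(U + B(11))² = (176 + 0)² = 176² = 30976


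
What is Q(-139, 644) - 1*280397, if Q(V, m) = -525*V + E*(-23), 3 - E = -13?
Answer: -207790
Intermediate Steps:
E = 16 (E = 3 - 1*(-13) = 3 + 13 = 16)
Q(V, m) = -368 - 525*V (Q(V, m) = -525*V + 16*(-23) = -525*V - 368 = -368 - 525*V)
Q(-139, 644) - 1*280397 = (-368 - 525*(-139)) - 1*280397 = (-368 + 72975) - 280397 = 72607 - 280397 = -207790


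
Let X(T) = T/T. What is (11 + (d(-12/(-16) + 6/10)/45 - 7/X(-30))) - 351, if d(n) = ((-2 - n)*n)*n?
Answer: -13885427/40000 ≈ -347.14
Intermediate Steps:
d(n) = n**2*(-2 - n) (d(n) = (n*(-2 - n))*n = n**2*(-2 - n))
X(T) = 1
(11 + (d(-12/(-16) + 6/10)/45 - 7/X(-30))) - 351 = (11 + (((-12/(-16) + 6/10)**2*(-2 - (-12/(-16) + 6/10)))/45 - 7/1)) - 351 = (11 + (((-12*(-1/16) + 6*(1/10))**2*(-2 - (-12*(-1/16) + 6*(1/10))))*(1/45) - 7*1)) - 351 = (11 + (((3/4 + 3/5)**2*(-2 - (3/4 + 3/5)))*(1/45) - 7)) - 351 = (11 + (((27/20)**2*(-2 - 1*27/20))*(1/45) - 7)) - 351 = (11 + ((729*(-2 - 27/20)/400)*(1/45) - 7)) - 351 = (11 + (((729/400)*(-67/20))*(1/45) - 7)) - 351 = (11 + (-48843/8000*1/45 - 7)) - 351 = (11 + (-5427/40000 - 7)) - 351 = (11 - 285427/40000) - 351 = 154573/40000 - 351 = -13885427/40000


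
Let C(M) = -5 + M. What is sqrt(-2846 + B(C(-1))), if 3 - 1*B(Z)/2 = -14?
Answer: 2*I*sqrt(703) ≈ 53.028*I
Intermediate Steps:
B(Z) = 34 (B(Z) = 6 - 2*(-14) = 6 + 28 = 34)
sqrt(-2846 + B(C(-1))) = sqrt(-2846 + 34) = sqrt(-2812) = 2*I*sqrt(703)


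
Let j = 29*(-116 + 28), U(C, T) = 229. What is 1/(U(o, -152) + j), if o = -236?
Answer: -1/2323 ≈ -0.00043048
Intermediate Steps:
j = -2552 (j = 29*(-88) = -2552)
1/(U(o, -152) + j) = 1/(229 - 2552) = 1/(-2323) = -1/2323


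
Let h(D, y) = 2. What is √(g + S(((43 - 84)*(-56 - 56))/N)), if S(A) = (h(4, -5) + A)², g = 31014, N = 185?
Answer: 3*√120675066/185 ≈ 178.14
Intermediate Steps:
S(A) = (2 + A)²
√(g + S(((43 - 84)*(-56 - 56))/N)) = √(31014 + (2 + ((43 - 84)*(-56 - 56))/185)²) = √(31014 + (2 - 41*(-112)*(1/185))²) = √(31014 + (2 + 4592*(1/185))²) = √(31014 + (2 + 4592/185)²) = √(31014 + (4962/185)²) = √(31014 + 24621444/34225) = √(1086075594/34225) = 3*√120675066/185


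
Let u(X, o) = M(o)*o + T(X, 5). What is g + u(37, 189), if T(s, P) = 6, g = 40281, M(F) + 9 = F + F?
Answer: 110028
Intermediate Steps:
M(F) = -9 + 2*F (M(F) = -9 + (F + F) = -9 + 2*F)
u(X, o) = 6 + o*(-9 + 2*o) (u(X, o) = (-9 + 2*o)*o + 6 = o*(-9 + 2*o) + 6 = 6 + o*(-9 + 2*o))
g + u(37, 189) = 40281 + (6 + 189*(-9 + 2*189)) = 40281 + (6 + 189*(-9 + 378)) = 40281 + (6 + 189*369) = 40281 + (6 + 69741) = 40281 + 69747 = 110028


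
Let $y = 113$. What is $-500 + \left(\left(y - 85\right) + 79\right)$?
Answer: $-393$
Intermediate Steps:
$-500 + \left(\left(y - 85\right) + 79\right) = -500 + \left(\left(113 - 85\right) + 79\right) = -500 + \left(28 + 79\right) = -500 + 107 = -393$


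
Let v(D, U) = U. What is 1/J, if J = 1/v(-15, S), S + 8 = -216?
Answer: -224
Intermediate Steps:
S = -224 (S = -8 - 216 = -224)
J = -1/224 (J = 1/(-224) = -1/224 ≈ -0.0044643)
1/J = 1/(-1/224) = -224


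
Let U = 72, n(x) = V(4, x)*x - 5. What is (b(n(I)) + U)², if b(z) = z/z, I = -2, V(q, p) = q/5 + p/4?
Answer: 5329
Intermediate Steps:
V(q, p) = p/4 + q/5 (V(q, p) = q*(⅕) + p*(¼) = q/5 + p/4 = p/4 + q/5)
n(x) = -5 + x*(⅘ + x/4) (n(x) = (x/4 + (⅕)*4)*x - 5 = (x/4 + ⅘)*x - 5 = (⅘ + x/4)*x - 5 = x*(⅘ + x/4) - 5 = -5 + x*(⅘ + x/4))
b(z) = 1
(b(n(I)) + U)² = (1 + 72)² = 73² = 5329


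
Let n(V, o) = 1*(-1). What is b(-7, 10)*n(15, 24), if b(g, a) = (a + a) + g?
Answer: -13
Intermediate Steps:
n(V, o) = -1
b(g, a) = g + 2*a (b(g, a) = 2*a + g = g + 2*a)
b(-7, 10)*n(15, 24) = (-7 + 2*10)*(-1) = (-7 + 20)*(-1) = 13*(-1) = -13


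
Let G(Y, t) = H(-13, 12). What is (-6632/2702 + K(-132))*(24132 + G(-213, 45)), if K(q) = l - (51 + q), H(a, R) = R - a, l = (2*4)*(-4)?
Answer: 217009233/193 ≈ 1.1244e+6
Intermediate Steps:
l = -32 (l = 8*(-4) = -32)
K(q) = -83 - q (K(q) = -32 - (51 + q) = -32 + (-51 - q) = -83 - q)
G(Y, t) = 25 (G(Y, t) = 12 - 1*(-13) = 12 + 13 = 25)
(-6632/2702 + K(-132))*(24132 + G(-213, 45)) = (-6632/2702 + (-83 - 1*(-132)))*(24132 + 25) = (-6632*1/2702 + (-83 + 132))*24157 = (-3316/1351 + 49)*24157 = (62883/1351)*24157 = 217009233/193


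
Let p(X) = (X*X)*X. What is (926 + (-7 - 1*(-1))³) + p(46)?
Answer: 98046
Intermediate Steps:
p(X) = X³ (p(X) = X²*X = X³)
(926 + (-7 - 1*(-1))³) + p(46) = (926 + (-7 - 1*(-1))³) + 46³ = (926 + (-7 + 1)³) + 97336 = (926 + (-6)³) + 97336 = (926 - 216) + 97336 = 710 + 97336 = 98046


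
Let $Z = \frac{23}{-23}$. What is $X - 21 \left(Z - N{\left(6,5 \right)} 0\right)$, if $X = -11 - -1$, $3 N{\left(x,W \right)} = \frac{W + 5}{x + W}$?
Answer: $11$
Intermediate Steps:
$N{\left(x,W \right)} = \frac{5 + W}{3 \left(W + x\right)}$ ($N{\left(x,W \right)} = \frac{\left(W + 5\right) \frac{1}{x + W}}{3} = \frac{\left(5 + W\right) \frac{1}{W + x}}{3} = \frac{\frac{1}{W + x} \left(5 + W\right)}{3} = \frac{5 + W}{3 \left(W + x\right)}$)
$Z = -1$ ($Z = 23 \left(- \frac{1}{23}\right) = -1$)
$X = -10$ ($X = -11 + 1 = -10$)
$X - 21 \left(Z - N{\left(6,5 \right)} 0\right) = -10 - 21 \left(-1 - \frac{5 + 5}{3 \left(5 + 6\right)} 0\right) = -10 - 21 \left(-1 - \frac{1}{3} \cdot \frac{1}{11} \cdot 10 \cdot 0\right) = -10 - 21 \left(-1 - \frac{10}{33} \cdot 0\right) = -10 - 21 \left(-1 - 0\right) = -10 - 21 \left(-1 + 0\right) = -10 - -21 = -10 + 21 = 11$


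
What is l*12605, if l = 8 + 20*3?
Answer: 857140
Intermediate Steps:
l = 68 (l = 8 + 60 = 68)
l*12605 = 68*12605 = 857140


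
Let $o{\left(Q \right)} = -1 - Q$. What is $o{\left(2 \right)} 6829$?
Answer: $-20487$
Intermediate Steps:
$o{\left(2 \right)} 6829 = \left(-1 - 2\right) 6829 = \left(-3\right) 6829 = -20487$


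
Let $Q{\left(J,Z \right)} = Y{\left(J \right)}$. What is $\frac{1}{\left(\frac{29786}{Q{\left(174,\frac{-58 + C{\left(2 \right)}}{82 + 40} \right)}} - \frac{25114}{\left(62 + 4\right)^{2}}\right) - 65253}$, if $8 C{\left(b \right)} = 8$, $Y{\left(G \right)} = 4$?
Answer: $- \frac{1089}{62957557} \approx -1.7297 \cdot 10^{-5}$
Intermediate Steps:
$C{\left(b \right)} = 1$ ($C{\left(b \right)} = \frac{1}{8} \cdot 8 = 1$)
$Q{\left(J,Z \right)} = 4$
$\frac{1}{\left(\frac{29786}{Q{\left(174,\frac{-58 + C{\left(2 \right)}}{82 + 40} \right)}} - \frac{25114}{\left(62 + 4\right)^{2}}\right) - 65253} = \frac{1}{\left(\frac{29786}{4} - \frac{25114}{\left(62 + 4\right)^{2}}\right) - 65253} = \frac{1}{\left(29786 \cdot \frac{1}{4} - \frac{25114}{66^{2}}\right) - 65253} = \frac{1}{\left(\frac{14893}{2} - \frac{25114}{4356}\right) - 65253} = \frac{1}{\left(\frac{14893}{2} - \frac{12557}{2178}\right) - 65253} = \frac{1}{\frac{8102960}{1089} - 65253} = \frac{1}{- \frac{62957557}{1089}} = - \frac{1089}{62957557}$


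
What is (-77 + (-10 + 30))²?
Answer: 3249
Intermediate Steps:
(-77 + (-10 + 30))² = (-77 + 20)² = (-57)² = 3249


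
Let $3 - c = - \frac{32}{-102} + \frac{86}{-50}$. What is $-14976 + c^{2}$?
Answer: $- \frac{24313798076}{1625625} \approx -14957.0$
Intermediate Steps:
$c = \frac{5618}{1275}$ ($c = 3 - \left(- \frac{32}{-102} + \frac{86}{-50}\right) = 3 - \left(\left(-32\right) \left(- \frac{1}{102}\right) + 86 \left(- \frac{1}{50}\right)\right) = 3 - \left(\frac{16}{51} - \frac{43}{25}\right) = 3 - - \frac{1793}{1275} = 3 + \frac{1793}{1275} = \frac{5618}{1275} \approx 4.4063$)
$-14976 + c^{2} = -14976 + \left(\frac{5618}{1275}\right)^{2} = -14976 + \frac{31561924}{1625625} = - \frac{24313798076}{1625625}$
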